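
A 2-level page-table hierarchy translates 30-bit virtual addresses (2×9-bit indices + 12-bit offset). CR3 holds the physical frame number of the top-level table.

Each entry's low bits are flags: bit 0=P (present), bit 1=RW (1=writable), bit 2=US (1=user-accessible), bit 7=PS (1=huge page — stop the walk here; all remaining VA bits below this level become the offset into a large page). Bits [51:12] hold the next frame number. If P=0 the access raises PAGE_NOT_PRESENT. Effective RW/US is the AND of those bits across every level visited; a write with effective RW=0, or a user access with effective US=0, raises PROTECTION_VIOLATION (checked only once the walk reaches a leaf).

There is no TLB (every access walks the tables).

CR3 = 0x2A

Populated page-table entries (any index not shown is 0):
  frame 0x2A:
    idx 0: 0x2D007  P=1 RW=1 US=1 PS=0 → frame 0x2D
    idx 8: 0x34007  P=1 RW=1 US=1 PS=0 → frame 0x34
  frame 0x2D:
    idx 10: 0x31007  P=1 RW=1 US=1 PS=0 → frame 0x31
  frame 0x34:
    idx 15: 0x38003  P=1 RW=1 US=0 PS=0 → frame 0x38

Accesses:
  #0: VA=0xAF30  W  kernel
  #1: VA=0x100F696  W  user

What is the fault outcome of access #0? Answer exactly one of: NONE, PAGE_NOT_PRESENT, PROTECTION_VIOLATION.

Per-access translation:
#0 VA=0xAF30 (w,kernel):
  [0] read 0x2A idx=0: raw=0x2D007 flags P=1 W=1 U=1 S=0
  [1] read 0x2D idx=10: raw=0x31007 flags P=1 W=1 U=1 S=0
  → PA=0x31F30  (2 entries read)
#1 VA=0x100F696 (w,user):
  [0] read 0x2A idx=8: raw=0x34007 flags P=1 W=1 U=1 S=0
  [1] read 0x34 idx=15: raw=0x38003 flags P=1 W=1 U=0 S=0
  → PROTECTION_VIOLATION  (2 entries read)

Access #0 fault: NONE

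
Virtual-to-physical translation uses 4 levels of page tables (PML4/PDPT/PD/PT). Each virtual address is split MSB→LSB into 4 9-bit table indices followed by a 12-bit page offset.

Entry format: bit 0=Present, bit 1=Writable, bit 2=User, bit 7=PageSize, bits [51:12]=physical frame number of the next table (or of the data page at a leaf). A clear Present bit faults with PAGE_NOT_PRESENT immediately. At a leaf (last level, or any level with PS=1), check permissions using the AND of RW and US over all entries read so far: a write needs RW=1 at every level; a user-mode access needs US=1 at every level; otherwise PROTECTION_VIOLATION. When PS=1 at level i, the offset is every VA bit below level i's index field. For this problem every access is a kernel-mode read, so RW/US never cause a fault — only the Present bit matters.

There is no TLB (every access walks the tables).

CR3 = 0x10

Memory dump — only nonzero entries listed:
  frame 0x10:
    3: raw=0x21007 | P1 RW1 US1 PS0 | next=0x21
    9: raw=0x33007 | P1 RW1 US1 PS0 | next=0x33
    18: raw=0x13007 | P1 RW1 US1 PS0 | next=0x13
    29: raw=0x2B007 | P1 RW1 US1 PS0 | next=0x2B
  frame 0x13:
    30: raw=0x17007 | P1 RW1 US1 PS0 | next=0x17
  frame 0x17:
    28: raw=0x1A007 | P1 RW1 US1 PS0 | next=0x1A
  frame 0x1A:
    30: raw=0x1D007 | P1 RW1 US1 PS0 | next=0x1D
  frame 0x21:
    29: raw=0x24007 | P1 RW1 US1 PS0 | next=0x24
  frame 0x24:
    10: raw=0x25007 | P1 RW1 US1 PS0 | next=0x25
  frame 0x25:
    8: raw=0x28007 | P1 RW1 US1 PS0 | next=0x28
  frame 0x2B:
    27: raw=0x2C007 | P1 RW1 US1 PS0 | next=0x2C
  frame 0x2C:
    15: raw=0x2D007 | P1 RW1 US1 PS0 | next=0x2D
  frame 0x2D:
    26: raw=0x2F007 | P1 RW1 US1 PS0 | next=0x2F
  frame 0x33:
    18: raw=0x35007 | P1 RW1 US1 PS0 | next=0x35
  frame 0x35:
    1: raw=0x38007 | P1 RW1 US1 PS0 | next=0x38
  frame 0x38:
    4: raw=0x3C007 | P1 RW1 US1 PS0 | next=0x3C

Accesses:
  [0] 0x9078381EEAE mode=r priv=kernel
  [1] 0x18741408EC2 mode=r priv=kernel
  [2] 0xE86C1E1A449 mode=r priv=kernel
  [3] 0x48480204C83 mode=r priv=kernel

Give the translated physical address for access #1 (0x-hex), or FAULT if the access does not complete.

Walk each access:
#0 VA=0x9078381EEAE (r,kernel):
  L0 @0x10[18] → 0x13007  P=1,RW=1,US=1,PS=0
  L1 @0x13[30] → 0x17007  P=1,RW=1,US=1,PS=0
  L2 @0x17[28] → 0x1A007  P=1,RW=1,US=1,PS=0
  L3 @0x1A[30] → 0x1D007  P=1,RW=1,US=1,PS=0
  ⇒ phys 0x1DEAE  [4 reads]
#1 VA=0x18741408EC2 (r,kernel):
  L0 @0x10[3] → 0x21007  P=1,RW=1,US=1,PS=0
  L1 @0x21[29] → 0x24007  P=1,RW=1,US=1,PS=0
  L2 @0x24[10] → 0x25007  P=1,RW=1,US=1,PS=0
  L3 @0x25[8] → 0x28007  P=1,RW=1,US=1,PS=0
  ⇒ phys 0x28EC2  [4 reads]
#2 VA=0xE86C1E1A449 (r,kernel):
  L0 @0x10[29] → 0x2B007  P=1,RW=1,US=1,PS=0
  L1 @0x2B[27] → 0x2C007  P=1,RW=1,US=1,PS=0
  L2 @0x2C[15] → 0x2D007  P=1,RW=1,US=1,PS=0
  L3 @0x2D[26] → 0x2F007  P=1,RW=1,US=1,PS=0
  ⇒ phys 0x2F449  [4 reads]
#3 VA=0x48480204C83 (r,kernel):
  L0 @0x10[9] → 0x33007  P=1,RW=1,US=1,PS=0
  L1 @0x33[18] → 0x35007  P=1,RW=1,US=1,PS=0
  L2 @0x35[1] → 0x38007  P=1,RW=1,US=1,PS=0
  L3 @0x38[4] → 0x3C007  P=1,RW=1,US=1,PS=0
  ⇒ phys 0x3CC83  [4 reads]

Access #1 PA: 0x28EC2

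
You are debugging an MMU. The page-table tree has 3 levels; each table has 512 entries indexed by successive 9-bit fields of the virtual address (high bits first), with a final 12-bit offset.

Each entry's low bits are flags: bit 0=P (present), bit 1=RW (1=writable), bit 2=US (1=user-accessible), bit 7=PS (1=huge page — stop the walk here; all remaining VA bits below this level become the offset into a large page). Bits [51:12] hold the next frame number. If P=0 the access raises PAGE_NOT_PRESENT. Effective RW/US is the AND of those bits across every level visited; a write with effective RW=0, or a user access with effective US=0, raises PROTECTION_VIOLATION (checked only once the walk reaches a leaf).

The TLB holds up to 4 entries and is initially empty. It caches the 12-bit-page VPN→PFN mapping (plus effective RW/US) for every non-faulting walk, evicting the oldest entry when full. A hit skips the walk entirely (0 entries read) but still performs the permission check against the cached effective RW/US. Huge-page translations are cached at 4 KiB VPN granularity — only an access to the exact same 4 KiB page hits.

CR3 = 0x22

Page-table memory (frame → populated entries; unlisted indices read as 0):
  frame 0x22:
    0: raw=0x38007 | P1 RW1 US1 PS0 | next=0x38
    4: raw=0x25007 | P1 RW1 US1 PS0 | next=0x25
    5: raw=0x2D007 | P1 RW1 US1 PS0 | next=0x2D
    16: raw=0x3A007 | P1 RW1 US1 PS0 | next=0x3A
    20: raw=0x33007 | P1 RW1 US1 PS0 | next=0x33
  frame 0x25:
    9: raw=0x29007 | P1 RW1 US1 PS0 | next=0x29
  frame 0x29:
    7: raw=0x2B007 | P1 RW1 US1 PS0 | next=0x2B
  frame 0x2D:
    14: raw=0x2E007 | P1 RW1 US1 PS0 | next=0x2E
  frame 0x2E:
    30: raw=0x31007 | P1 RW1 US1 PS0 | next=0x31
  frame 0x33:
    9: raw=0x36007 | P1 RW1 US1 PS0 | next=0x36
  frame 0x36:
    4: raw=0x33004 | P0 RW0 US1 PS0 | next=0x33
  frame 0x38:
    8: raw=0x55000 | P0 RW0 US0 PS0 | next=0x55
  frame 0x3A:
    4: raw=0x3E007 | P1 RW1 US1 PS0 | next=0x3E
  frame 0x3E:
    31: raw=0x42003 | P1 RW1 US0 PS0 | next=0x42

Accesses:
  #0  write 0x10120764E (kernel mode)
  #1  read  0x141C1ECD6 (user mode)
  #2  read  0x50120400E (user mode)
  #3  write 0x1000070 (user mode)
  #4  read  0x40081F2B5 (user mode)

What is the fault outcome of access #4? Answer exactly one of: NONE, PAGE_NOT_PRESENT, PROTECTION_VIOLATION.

Per-access translation:
#0 VA=0x10120764E (w,kernel):
  L0: frame=0x22 idx=4 entry=0x25007 [P=1 RW=1 US=1 PS=0]
  L1: frame=0x25 idx=9 entry=0x29007 [P=1 RW=1 US=1 PS=0]
  L2: frame=0x29 idx=7 entry=0x2B007 [P=1 RW=1 US=1 PS=0]
  ✓ 0x2B64E  — 3 lookups
#1 VA=0x141C1ECD6 (r,user):
  L0: frame=0x22 idx=5 entry=0x2D007 [P=1 RW=1 US=1 PS=0]
  L1: frame=0x2D idx=14 entry=0x2E007 [P=1 RW=1 US=1 PS=0]
  L2: frame=0x2E idx=30 entry=0x31007 [P=1 RW=1 US=1 PS=0]
  ✓ 0x31CD6  — 3 lookups
#2 VA=0x50120400E (r,user):
  L0: frame=0x22 idx=20 entry=0x33007 [P=1 RW=1 US=1 PS=0]
  L1: frame=0x33 idx=9 entry=0x36007 [P=1 RW=1 US=1 PS=0]
  L2: frame=0x36 idx=4 entry=0x33004 [P=0 RW=0 US=1 PS=0]
  ✗ PAGE_NOT_PRESENT  [3 reads]
#3 VA=0x1000070 (w,user):
  L0: frame=0x22 idx=0 entry=0x38007 [P=1 RW=1 US=1 PS=0]
  L1: frame=0x38 idx=8 entry=0x55000 [P=0 RW=0 US=0 PS=0]
  ✗ PAGE_NOT_PRESENT  [2 reads]
#4 VA=0x40081F2B5 (r,user):
  L0: frame=0x22 idx=16 entry=0x3A007 [P=1 RW=1 US=1 PS=0]
  L1: frame=0x3A idx=4 entry=0x3E007 [P=1 RW=1 US=1 PS=0]
  L2: frame=0x3E idx=31 entry=0x42003 [P=1 RW=1 US=0 PS=0]
  ✗ PROTECTION_VIOLATION  [3 reads]

Access #4 fault: PROTECTION_VIOLATION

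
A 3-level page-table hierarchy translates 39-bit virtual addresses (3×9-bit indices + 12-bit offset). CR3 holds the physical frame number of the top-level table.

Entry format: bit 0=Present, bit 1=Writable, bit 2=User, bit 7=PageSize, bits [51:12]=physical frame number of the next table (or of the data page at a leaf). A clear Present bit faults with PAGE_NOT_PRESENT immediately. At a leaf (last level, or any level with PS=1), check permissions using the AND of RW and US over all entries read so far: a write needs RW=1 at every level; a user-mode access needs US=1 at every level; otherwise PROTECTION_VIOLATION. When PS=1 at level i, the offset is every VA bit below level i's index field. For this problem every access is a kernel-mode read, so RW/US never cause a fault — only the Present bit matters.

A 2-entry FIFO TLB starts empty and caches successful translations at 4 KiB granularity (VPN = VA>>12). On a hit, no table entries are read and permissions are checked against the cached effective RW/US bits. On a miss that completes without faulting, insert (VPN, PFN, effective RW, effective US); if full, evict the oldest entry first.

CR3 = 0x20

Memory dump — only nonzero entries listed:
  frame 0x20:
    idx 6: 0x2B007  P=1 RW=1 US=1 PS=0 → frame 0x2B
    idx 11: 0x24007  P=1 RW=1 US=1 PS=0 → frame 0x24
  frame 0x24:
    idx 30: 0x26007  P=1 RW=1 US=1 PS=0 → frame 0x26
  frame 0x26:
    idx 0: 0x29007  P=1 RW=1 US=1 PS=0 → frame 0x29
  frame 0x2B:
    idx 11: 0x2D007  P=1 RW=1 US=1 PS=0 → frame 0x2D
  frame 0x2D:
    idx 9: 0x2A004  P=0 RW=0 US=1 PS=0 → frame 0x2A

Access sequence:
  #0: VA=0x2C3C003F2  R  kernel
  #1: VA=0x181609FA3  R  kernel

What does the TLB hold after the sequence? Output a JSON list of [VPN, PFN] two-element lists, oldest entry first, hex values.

Trace:
#0 VA=0x2C3C003F2 (r,kernel):
  L0 @0x20[11] → 0x24007  P=1,RW=1,US=1,PS=0
  L1 @0x24[30] → 0x26007  P=1,RW=1,US=1,PS=0
  L2 @0x26[0] → 0x29007  P=1,RW=1,US=1,PS=0
  → PA=0x293F2  (3 entries read)
#1 VA=0x181609FA3 (r,kernel):
  L0 @0x20[6] → 0x2B007  P=1,RW=1,US=1,PS=0
  L1 @0x2B[11] → 0x2D007  P=1,RW=1,US=1,PS=0
  L2 @0x2D[9] → 0x2A004  P=0,RW=0,US=1,PS=0
  → PAGE_NOT_PRESENT  (3 entries read)

TLB: [["0x2C3C00", "0x29"]]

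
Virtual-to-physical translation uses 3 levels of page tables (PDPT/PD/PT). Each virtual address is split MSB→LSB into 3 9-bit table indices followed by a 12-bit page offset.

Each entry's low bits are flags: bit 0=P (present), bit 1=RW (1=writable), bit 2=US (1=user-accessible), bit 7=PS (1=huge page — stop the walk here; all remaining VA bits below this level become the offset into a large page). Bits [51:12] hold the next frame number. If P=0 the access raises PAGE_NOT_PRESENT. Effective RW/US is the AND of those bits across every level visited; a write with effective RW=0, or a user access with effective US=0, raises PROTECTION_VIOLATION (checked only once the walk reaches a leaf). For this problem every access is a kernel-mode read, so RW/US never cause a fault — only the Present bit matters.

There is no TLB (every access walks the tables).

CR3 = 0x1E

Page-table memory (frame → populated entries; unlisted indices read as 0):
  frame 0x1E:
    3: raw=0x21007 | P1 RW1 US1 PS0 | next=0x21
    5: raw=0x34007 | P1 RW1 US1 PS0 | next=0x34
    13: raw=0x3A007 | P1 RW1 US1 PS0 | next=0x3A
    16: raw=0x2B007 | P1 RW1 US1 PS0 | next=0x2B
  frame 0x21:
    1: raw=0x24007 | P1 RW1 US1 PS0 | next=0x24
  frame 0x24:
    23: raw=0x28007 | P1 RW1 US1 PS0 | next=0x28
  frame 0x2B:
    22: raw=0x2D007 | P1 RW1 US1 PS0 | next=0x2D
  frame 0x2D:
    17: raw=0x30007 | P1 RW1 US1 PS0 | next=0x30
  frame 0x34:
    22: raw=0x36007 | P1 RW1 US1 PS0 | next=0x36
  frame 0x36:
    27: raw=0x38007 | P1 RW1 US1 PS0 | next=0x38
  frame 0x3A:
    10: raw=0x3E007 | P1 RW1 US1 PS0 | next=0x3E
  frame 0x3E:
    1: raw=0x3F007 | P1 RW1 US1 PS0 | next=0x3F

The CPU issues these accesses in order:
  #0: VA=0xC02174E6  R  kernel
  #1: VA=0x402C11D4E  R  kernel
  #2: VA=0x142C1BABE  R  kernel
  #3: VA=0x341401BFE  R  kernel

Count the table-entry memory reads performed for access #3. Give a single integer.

Per-access translation:
#0 VA=0xC02174E6 (r,kernel):
  L0 @0x1E[3] → 0x21007  P=1,RW=1,US=1,PS=0
  L1 @0x21[1] → 0x24007  P=1,RW=1,US=1,PS=0
  L2 @0x24[23] → 0x28007  P=1,RW=1,US=1,PS=0
  ✓ 0x284E6  — 3 lookups
#1 VA=0x402C11D4E (r,kernel):
  L0 @0x1E[16] → 0x2B007  P=1,RW=1,US=1,PS=0
  L1 @0x2B[22] → 0x2D007  P=1,RW=1,US=1,PS=0
  L2 @0x2D[17] → 0x30007  P=1,RW=1,US=1,PS=0
  ✓ 0x30D4E  — 3 lookups
#2 VA=0x142C1BABE (r,kernel):
  L0 @0x1E[5] → 0x34007  P=1,RW=1,US=1,PS=0
  L1 @0x34[22] → 0x36007  P=1,RW=1,US=1,PS=0
  L2 @0x36[27] → 0x38007  P=1,RW=1,US=1,PS=0
  ✓ 0x38ABE  — 3 lookups
#3 VA=0x341401BFE (r,kernel):
  L0 @0x1E[13] → 0x3A007  P=1,RW=1,US=1,PS=0
  L1 @0x3A[10] → 0x3E007  P=1,RW=1,US=1,PS=0
  L2 @0x3E[1] → 0x3F007  P=1,RW=1,US=1,PS=0
  ✓ 0x3FBFE  — 3 lookups

Entries read for #3: 3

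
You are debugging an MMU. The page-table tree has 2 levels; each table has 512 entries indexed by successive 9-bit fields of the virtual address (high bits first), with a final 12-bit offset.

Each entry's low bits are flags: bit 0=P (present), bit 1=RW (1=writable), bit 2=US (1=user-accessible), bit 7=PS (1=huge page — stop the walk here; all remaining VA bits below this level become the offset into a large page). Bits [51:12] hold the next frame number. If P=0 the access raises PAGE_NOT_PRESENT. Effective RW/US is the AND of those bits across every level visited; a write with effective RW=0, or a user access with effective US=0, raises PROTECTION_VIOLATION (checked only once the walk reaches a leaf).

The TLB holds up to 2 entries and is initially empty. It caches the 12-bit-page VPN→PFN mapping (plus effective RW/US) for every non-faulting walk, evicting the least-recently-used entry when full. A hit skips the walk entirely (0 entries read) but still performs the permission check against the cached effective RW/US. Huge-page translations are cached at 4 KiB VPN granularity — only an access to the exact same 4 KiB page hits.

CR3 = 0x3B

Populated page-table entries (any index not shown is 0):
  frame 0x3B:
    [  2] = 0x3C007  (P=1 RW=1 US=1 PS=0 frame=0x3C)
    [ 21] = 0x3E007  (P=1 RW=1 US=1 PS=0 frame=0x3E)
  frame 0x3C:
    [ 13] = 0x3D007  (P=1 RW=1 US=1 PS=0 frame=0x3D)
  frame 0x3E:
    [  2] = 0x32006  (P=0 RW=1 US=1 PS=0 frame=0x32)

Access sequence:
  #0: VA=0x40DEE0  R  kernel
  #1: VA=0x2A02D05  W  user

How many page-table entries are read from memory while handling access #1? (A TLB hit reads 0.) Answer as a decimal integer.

Per-access translation:
#0 VA=0x40DEE0 (r,kernel):
  [0] read 0x3B idx=2: raw=0x3C007 flags P=1 W=1 U=1 S=0
  [1] read 0x3C idx=13: raw=0x3D007 flags P=1 W=1 U=1 S=0
  ⇒ phys 0x3DEE0  [2 reads]
#1 VA=0x2A02D05 (w,user):
  [0] read 0x3B idx=21: raw=0x3E007 flags P=1 W=1 U=1 S=0
  [1] read 0x3E idx=2: raw=0x32006 flags P=0 W=1 U=1 S=0
  ⇒ fault: PAGE_NOT_PRESENT  — 2 lookups

Entries read for #1: 2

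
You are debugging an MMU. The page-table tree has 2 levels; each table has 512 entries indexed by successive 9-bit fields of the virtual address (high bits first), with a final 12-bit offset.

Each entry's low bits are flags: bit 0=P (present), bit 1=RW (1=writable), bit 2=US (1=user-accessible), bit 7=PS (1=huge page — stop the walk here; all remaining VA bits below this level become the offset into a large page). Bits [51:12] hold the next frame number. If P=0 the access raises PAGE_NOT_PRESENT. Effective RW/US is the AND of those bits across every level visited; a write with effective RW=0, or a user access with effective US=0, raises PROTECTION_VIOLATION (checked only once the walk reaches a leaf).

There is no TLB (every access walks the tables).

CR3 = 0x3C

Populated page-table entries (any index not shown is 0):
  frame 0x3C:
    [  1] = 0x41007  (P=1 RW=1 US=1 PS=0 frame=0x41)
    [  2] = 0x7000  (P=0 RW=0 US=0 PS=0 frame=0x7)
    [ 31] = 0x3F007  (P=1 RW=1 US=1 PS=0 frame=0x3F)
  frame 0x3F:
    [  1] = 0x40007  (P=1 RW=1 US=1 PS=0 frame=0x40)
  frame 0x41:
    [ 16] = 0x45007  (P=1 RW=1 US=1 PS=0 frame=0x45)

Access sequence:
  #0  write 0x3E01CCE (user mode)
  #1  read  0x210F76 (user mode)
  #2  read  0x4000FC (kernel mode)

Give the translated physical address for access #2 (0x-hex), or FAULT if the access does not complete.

Trace:
#0 VA=0x3E01CCE (w,user):
  L0: frame=0x3C idx=31 entry=0x3F007 [P=1 RW=1 US=1 PS=0]
  L1: frame=0x3F idx=1 entry=0x40007 [P=1 RW=1 US=1 PS=0]
  ✓ 0x40CCE  — 2 lookups
#1 VA=0x210F76 (r,user):
  L0: frame=0x3C idx=1 entry=0x41007 [P=1 RW=1 US=1 PS=0]
  L1: frame=0x41 idx=16 entry=0x45007 [P=1 RW=1 US=1 PS=0]
  ✓ 0x45F76  — 2 lookups
#2 VA=0x4000FC (r,kernel):
  L0: frame=0x3C idx=2 entry=0x7000 [P=0 RW=0 US=0 PS=0]
  ✗ PAGE_NOT_PRESENT  [1 reads]

Access #2 PA: FAULT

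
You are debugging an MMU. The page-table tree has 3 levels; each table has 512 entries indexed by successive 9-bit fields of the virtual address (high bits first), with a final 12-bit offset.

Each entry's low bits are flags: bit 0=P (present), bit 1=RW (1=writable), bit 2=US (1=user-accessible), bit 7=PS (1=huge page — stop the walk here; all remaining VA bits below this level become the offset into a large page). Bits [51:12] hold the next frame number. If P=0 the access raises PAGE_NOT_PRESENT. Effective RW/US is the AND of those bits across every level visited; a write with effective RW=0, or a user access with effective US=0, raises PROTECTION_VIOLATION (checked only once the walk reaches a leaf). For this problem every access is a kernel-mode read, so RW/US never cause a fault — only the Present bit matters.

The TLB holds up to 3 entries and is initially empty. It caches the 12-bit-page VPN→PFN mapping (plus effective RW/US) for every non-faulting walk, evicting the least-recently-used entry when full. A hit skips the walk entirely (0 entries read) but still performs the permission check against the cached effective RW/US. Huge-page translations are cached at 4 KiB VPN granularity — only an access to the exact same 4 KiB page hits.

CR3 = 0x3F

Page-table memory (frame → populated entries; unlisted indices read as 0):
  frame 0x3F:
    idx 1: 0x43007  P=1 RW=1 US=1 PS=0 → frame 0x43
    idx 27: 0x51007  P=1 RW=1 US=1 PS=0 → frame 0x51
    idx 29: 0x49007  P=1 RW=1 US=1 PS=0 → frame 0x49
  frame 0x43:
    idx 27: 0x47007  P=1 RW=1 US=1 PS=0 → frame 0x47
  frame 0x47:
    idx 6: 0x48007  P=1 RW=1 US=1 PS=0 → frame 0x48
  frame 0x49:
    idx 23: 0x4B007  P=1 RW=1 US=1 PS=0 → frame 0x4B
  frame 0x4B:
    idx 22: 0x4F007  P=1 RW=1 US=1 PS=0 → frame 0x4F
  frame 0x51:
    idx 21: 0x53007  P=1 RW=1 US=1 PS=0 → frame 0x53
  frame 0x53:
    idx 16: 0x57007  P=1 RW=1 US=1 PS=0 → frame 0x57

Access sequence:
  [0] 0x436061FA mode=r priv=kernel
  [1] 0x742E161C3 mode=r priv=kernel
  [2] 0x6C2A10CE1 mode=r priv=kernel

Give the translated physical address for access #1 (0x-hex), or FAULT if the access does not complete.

Walk each access:
#0 VA=0x436061FA (r,kernel):
  L0: frame=0x3F idx=1 entry=0x43007 [P=1 RW=1 US=1 PS=0]
  L1: frame=0x43 idx=27 entry=0x47007 [P=1 RW=1 US=1 PS=0]
  L2: frame=0x47 idx=6 entry=0x48007 [P=1 RW=1 US=1 PS=0]
  ✓ 0x481FA  — 3 lookups
#1 VA=0x742E161C3 (r,kernel):
  L0: frame=0x3F idx=29 entry=0x49007 [P=1 RW=1 US=1 PS=0]
  L1: frame=0x49 idx=23 entry=0x4B007 [P=1 RW=1 US=1 PS=0]
  L2: frame=0x4B idx=22 entry=0x4F007 [P=1 RW=1 US=1 PS=0]
  ✓ 0x4F1C3  — 3 lookups
#2 VA=0x6C2A10CE1 (r,kernel):
  L0: frame=0x3F idx=27 entry=0x51007 [P=1 RW=1 US=1 PS=0]
  L1: frame=0x51 idx=21 entry=0x53007 [P=1 RW=1 US=1 PS=0]
  L2: frame=0x53 idx=16 entry=0x57007 [P=1 RW=1 US=1 PS=0]
  ✓ 0x57CE1  — 3 lookups

Access #1 PA: 0x4F1C3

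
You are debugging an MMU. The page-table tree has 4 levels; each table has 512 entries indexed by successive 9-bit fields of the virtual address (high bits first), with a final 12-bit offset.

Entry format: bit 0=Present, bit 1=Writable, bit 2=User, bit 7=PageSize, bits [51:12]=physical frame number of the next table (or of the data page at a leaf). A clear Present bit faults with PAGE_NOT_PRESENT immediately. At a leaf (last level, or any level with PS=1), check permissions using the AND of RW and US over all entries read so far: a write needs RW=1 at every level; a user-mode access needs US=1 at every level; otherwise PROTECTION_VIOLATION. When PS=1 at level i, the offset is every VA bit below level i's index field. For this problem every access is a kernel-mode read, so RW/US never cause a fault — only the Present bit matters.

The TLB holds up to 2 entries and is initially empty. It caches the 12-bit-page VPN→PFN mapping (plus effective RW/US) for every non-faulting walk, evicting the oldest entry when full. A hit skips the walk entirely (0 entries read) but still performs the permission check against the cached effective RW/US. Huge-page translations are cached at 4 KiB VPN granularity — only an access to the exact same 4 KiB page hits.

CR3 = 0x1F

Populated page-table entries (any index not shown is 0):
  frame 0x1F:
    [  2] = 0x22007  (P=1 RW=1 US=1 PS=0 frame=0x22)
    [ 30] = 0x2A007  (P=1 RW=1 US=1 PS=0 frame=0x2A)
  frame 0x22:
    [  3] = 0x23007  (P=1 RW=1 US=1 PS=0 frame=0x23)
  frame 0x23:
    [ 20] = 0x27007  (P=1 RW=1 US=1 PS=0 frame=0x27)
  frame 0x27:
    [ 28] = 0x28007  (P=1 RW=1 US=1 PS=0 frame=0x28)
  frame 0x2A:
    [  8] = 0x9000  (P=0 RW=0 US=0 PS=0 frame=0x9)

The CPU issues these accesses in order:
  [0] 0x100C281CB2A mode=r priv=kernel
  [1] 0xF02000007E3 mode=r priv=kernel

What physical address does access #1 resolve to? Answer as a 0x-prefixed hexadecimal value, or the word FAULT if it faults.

Trace:
#0 VA=0x100C281CB2A (r,kernel):
  L0: frame=0x1F idx=2 entry=0x22007 [P=1 RW=1 US=1 PS=0]
  L1: frame=0x22 idx=3 entry=0x23007 [P=1 RW=1 US=1 PS=0]
  L2: frame=0x23 idx=20 entry=0x27007 [P=1 RW=1 US=1 PS=0]
  L3: frame=0x27 idx=28 entry=0x28007 [P=1 RW=1 US=1 PS=0]
  ✓ 0x28B2A  — 4 lookups
#1 VA=0xF02000007E3 (r,kernel):
  L0: frame=0x1F idx=30 entry=0x2A007 [P=1 RW=1 US=1 PS=0]
  L1: frame=0x2A idx=8 entry=0x9000 [P=0 RW=0 US=0 PS=0]
  ⇒ fault: PAGE_NOT_PRESENT  — 2 lookups

Access #1 PA: FAULT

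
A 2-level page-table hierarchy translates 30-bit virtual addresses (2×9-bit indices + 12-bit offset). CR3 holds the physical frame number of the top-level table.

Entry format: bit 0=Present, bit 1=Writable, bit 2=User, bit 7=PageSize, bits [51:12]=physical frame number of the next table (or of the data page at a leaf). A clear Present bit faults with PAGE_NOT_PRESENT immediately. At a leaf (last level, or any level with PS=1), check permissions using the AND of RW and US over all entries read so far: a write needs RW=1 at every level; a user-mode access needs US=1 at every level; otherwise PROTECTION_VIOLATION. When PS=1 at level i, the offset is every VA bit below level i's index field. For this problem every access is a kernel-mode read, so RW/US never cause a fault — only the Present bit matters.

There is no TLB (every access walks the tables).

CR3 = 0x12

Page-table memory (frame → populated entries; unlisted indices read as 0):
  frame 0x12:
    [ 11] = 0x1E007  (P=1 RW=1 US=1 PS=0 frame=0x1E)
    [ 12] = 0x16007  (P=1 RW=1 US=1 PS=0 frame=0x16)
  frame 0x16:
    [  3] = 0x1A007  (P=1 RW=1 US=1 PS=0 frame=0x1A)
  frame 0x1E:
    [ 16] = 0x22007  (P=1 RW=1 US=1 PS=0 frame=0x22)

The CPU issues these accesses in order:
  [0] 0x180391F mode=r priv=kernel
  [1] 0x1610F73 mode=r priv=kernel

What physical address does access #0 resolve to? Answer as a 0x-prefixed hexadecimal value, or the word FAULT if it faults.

Walk each access:
#0 VA=0x180391F (r,kernel):
  [0] read 0x12 idx=12: raw=0x16007 flags P=1 W=1 U=1 S=0
  [1] read 0x16 idx=3: raw=0x1A007 flags P=1 W=1 U=1 S=0
  ⇒ phys 0x1A91F  [2 reads]
#1 VA=0x1610F73 (r,kernel):
  [0] read 0x12 idx=11: raw=0x1E007 flags P=1 W=1 U=1 S=0
  [1] read 0x1E idx=16: raw=0x22007 flags P=1 W=1 U=1 S=0
  ⇒ phys 0x22F73  [2 reads]

Access #0 PA: 0x1A91F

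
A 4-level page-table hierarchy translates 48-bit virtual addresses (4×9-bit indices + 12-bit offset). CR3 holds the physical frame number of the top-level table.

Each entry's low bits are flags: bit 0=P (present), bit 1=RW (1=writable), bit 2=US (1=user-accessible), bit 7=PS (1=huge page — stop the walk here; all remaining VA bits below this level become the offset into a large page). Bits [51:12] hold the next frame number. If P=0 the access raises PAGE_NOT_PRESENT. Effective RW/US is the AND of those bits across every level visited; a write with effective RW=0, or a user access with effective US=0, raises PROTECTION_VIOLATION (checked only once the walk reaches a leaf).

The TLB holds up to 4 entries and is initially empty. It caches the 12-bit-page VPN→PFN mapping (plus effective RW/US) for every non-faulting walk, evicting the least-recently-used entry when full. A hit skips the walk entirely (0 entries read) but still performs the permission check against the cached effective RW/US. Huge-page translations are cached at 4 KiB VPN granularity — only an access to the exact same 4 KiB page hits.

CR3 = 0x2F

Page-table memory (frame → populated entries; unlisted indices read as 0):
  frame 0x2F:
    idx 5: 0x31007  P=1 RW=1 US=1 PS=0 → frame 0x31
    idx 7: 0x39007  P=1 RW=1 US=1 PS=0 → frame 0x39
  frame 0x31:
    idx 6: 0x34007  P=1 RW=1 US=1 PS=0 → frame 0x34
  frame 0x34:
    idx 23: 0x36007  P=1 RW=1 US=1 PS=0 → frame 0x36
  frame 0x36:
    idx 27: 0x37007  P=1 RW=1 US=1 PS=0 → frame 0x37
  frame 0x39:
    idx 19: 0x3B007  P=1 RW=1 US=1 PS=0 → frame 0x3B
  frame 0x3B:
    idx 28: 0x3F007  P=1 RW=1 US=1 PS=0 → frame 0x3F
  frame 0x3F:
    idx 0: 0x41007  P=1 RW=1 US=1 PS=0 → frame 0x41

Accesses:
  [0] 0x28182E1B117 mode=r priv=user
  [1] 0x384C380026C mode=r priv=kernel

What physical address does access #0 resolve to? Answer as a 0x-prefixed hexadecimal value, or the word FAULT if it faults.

Walk each access:
#0 VA=0x28182E1B117 (r,user):
  L0 @0x2F[5] → 0x31007  P=1,RW=1,US=1,PS=0
  L1 @0x31[6] → 0x34007  P=1,RW=1,US=1,PS=0
  L2 @0x34[23] → 0x36007  P=1,RW=1,US=1,PS=0
  L3 @0x36[27] → 0x37007  P=1,RW=1,US=1,PS=0
  ✓ 0x37117  — 4 lookups
#1 VA=0x384C380026C (r,kernel):
  L0 @0x2F[7] → 0x39007  P=1,RW=1,US=1,PS=0
  L1 @0x39[19] → 0x3B007  P=1,RW=1,US=1,PS=0
  L2 @0x3B[28] → 0x3F007  P=1,RW=1,US=1,PS=0
  L3 @0x3F[0] → 0x41007  P=1,RW=1,US=1,PS=0
  ✓ 0x4126C  — 4 lookups

Access #0 PA: 0x37117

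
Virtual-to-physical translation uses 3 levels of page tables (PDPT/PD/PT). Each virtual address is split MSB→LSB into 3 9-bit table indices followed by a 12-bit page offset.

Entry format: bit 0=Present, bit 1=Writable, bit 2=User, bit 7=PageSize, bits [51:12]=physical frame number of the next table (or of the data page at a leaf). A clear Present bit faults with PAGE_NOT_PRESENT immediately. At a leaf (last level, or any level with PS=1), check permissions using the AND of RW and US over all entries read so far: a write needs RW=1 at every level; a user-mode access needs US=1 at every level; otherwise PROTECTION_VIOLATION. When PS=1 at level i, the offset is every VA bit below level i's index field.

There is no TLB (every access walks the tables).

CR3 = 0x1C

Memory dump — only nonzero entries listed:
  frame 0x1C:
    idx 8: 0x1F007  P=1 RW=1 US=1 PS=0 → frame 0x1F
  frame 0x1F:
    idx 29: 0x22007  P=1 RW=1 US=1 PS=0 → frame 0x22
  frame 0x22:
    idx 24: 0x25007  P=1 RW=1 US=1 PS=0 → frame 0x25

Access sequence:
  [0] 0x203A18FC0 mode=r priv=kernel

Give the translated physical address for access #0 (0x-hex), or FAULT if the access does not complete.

Per-access translation:
#0 VA=0x203A18FC0 (r,kernel):
  L0: frame=0x1C idx=8 entry=0x1F007 [P=1 RW=1 US=1 PS=0]
  L1: frame=0x1F idx=29 entry=0x22007 [P=1 RW=1 US=1 PS=0]
  L2: frame=0x22 idx=24 entry=0x25007 [P=1 RW=1 US=1 PS=0]
  ✓ 0x25FC0  — 3 lookups

Access #0 PA: 0x25FC0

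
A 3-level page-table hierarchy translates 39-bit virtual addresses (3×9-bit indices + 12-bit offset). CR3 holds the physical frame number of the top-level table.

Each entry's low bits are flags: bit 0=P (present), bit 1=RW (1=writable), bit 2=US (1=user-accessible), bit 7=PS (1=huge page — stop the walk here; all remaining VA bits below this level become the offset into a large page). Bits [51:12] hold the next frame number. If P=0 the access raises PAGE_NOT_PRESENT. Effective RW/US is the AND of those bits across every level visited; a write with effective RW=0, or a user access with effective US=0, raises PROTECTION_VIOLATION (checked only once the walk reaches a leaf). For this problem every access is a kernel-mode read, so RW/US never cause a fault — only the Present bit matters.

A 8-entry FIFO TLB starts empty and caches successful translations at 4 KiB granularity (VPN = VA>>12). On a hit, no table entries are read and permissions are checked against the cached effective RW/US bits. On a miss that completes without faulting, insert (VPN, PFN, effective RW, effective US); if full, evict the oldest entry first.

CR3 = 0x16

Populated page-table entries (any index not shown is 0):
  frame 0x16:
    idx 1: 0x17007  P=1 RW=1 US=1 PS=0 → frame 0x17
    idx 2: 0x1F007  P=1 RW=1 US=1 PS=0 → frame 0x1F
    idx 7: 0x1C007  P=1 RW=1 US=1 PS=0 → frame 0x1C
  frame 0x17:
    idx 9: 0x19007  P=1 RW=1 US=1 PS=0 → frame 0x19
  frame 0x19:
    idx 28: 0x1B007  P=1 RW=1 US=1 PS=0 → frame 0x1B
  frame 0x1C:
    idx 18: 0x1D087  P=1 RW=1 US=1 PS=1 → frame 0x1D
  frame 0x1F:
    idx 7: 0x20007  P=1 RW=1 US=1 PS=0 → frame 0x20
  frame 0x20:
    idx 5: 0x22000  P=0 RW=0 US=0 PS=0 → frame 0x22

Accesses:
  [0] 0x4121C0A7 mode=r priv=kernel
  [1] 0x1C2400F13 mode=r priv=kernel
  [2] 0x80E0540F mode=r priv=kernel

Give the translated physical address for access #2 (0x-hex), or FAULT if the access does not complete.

Per-access translation:
#0 VA=0x4121C0A7 (r,kernel):
  lvl0: tbl 0x16, slot 1 ⇒ 0x17007 (P1/RW1/US1/PS0)
  lvl1: tbl 0x17, slot 9 ⇒ 0x19007 (P1/RW1/US1/PS0)
  lvl2: tbl 0x19, slot 28 ⇒ 0x1B007 (P1/RW1/US1/PS0)
  ✓ 0x1B0A7  — 3 lookups
#1 VA=0x1C2400F13 (r,kernel):
  lvl0: tbl 0x16, slot 7 ⇒ 0x1C007 (P1/RW1/US1/PS0)
  lvl1: tbl 0x1C, slot 18 ⇒ 0x1D087 (P1/RW1/US1/PS1)
  ✓ 0x1DF13 (huge @L1)  — 2 lookups
#2 VA=0x80E0540F (r,kernel):
  lvl0: tbl 0x16, slot 2 ⇒ 0x1F007 (P1/RW1/US1/PS0)
  lvl1: tbl 0x1F, slot 7 ⇒ 0x20007 (P1/RW1/US1/PS0)
  lvl2: tbl 0x20, slot 5 ⇒ 0x22000 (P0/RW0/US0/PS0)
  ⇒ fault: PAGE_NOT_PRESENT  — 3 lookups

Access #2 PA: FAULT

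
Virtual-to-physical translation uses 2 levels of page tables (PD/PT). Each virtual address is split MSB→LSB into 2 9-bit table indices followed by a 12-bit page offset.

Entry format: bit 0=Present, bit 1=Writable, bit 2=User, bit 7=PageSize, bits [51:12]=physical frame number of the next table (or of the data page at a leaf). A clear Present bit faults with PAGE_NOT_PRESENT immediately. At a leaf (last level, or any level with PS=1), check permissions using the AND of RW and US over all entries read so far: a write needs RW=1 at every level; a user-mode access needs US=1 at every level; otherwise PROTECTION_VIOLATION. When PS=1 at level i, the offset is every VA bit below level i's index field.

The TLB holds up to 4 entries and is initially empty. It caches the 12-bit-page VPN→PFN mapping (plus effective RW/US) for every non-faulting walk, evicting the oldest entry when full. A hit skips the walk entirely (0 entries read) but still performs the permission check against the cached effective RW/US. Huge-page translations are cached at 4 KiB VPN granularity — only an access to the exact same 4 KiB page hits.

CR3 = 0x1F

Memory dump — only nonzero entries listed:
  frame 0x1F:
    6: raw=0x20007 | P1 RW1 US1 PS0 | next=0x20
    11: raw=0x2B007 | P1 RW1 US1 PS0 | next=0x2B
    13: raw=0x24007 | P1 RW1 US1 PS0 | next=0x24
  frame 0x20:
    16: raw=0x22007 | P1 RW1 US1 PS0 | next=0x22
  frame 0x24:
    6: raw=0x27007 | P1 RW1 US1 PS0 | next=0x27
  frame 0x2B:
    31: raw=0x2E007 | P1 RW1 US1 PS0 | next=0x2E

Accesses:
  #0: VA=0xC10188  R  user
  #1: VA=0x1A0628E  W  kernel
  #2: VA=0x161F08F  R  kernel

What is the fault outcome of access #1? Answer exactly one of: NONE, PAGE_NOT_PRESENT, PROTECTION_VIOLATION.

Walk each access:
#0 VA=0xC10188 (r,user):
  lvl0: tbl 0x1F, slot 6 ⇒ 0x20007 (P1/RW1/US1/PS0)
  lvl1: tbl 0x20, slot 16 ⇒ 0x22007 (P1/RW1/US1/PS0)
  ✓ 0x22188  — 2 lookups
#1 VA=0x1A0628E (w,kernel):
  lvl0: tbl 0x1F, slot 13 ⇒ 0x24007 (P1/RW1/US1/PS0)
  lvl1: tbl 0x24, slot 6 ⇒ 0x27007 (P1/RW1/US1/PS0)
  ✓ 0x2728E  — 2 lookups
#2 VA=0x161F08F (r,kernel):
  lvl0: tbl 0x1F, slot 11 ⇒ 0x2B007 (P1/RW1/US1/PS0)
  lvl1: tbl 0x2B, slot 31 ⇒ 0x2E007 (P1/RW1/US1/PS0)
  ✓ 0x2E08F  — 2 lookups

Access #1 fault: NONE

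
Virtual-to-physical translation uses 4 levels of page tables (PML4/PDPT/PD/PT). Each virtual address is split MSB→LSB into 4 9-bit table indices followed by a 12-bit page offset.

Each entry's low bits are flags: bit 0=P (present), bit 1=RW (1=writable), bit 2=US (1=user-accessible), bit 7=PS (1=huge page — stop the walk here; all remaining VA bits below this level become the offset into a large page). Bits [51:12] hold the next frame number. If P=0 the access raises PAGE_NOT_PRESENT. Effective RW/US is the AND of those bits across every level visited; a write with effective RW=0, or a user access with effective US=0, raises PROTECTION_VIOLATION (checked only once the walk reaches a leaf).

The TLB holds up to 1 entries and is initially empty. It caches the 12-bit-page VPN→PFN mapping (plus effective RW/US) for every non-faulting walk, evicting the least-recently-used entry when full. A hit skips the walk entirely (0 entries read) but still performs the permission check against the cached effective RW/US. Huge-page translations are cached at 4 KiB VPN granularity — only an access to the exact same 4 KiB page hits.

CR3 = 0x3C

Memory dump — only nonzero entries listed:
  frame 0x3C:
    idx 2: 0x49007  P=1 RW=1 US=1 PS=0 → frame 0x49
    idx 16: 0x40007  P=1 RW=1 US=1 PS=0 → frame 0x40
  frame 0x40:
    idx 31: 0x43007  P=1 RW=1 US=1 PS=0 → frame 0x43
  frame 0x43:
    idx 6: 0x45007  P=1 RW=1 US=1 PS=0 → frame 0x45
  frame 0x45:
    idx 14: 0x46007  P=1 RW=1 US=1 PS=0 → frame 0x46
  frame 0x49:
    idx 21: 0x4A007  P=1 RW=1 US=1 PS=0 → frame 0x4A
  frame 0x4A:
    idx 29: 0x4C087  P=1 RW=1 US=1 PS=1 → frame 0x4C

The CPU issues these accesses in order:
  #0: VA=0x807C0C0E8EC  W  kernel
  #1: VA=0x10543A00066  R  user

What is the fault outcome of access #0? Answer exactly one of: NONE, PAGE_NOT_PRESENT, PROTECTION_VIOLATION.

Trace:
#0 VA=0x807C0C0E8EC (w,kernel):
  [0] read 0x3C idx=16: raw=0x40007 flags P=1 W=1 U=1 S=0
  [1] read 0x40 idx=31: raw=0x43007 flags P=1 W=1 U=1 S=0
  [2] read 0x43 idx=6: raw=0x45007 flags P=1 W=1 U=1 S=0
  [3] read 0x45 idx=14: raw=0x46007 flags P=1 W=1 U=1 S=0
  ✓ 0x468EC  — 4 lookups
#1 VA=0x10543A00066 (r,user):
  [0] read 0x3C idx=2: raw=0x49007 flags P=1 W=1 U=1 S=0
  [1] read 0x49 idx=21: raw=0x4A007 flags P=1 W=1 U=1 S=0
  [2] read 0x4A idx=29: raw=0x4C087 flags P=1 W=1 U=1 S=1
  ✓ 0x4C066 (huge @L2)  — 3 lookups

Access #0 fault: NONE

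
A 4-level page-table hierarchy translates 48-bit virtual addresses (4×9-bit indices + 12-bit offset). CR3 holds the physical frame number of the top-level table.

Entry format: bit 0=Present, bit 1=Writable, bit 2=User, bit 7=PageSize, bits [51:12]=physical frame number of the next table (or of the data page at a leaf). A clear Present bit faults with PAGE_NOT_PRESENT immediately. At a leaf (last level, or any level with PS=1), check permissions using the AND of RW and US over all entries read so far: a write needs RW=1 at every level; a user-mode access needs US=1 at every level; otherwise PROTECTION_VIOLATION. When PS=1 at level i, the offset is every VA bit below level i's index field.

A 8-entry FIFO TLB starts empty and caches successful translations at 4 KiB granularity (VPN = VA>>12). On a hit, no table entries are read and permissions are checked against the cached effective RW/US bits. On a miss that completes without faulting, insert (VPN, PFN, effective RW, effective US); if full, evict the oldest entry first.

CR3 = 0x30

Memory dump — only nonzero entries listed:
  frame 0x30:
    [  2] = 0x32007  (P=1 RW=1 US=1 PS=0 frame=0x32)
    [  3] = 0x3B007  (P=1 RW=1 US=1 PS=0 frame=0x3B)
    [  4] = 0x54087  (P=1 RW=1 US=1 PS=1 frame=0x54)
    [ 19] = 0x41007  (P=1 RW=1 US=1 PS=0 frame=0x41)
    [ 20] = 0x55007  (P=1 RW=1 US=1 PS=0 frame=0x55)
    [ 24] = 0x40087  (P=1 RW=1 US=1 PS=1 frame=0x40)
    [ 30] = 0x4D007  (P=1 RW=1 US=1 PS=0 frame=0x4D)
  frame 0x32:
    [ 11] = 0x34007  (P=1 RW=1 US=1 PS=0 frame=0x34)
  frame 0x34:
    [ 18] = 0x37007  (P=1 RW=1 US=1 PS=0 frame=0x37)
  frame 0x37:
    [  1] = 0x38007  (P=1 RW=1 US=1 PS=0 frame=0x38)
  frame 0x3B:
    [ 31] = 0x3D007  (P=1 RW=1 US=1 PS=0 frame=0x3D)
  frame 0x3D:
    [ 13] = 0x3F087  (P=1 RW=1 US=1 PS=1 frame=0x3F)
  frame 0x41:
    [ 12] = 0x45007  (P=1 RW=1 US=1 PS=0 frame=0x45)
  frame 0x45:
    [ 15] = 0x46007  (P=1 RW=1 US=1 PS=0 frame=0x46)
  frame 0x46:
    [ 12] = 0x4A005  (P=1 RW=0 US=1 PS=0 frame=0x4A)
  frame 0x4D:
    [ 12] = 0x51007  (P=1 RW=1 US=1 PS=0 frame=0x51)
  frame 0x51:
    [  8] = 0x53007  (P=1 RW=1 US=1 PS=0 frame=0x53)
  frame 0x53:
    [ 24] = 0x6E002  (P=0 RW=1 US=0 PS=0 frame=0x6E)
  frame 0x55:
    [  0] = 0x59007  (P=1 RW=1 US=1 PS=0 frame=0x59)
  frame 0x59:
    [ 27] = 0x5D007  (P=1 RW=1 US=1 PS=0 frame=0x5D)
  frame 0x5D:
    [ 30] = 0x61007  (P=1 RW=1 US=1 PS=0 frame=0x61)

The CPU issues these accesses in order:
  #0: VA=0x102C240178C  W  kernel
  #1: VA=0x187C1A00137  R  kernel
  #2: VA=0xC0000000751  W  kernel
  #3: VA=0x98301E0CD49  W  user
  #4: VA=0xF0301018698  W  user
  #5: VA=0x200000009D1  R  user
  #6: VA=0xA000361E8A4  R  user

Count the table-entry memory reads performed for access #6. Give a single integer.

Walk each access:
#0 VA=0x102C240178C (w,kernel):
  L0: frame=0x30 idx=2 entry=0x32007 [P=1 RW=1 US=1 PS=0]
  L1: frame=0x32 idx=11 entry=0x34007 [P=1 RW=1 US=1 PS=0]
  L2: frame=0x34 idx=18 entry=0x37007 [P=1 RW=1 US=1 PS=0]
  L3: frame=0x37 idx=1 entry=0x38007 [P=1 RW=1 US=1 PS=0]
  ⇒ phys 0x3878C  [4 reads]
#1 VA=0x187C1A00137 (r,kernel):
  L0: frame=0x30 idx=3 entry=0x3B007 [P=1 RW=1 US=1 PS=0]
  L1: frame=0x3B idx=31 entry=0x3D007 [P=1 RW=1 US=1 PS=0]
  L2: frame=0x3D idx=13 entry=0x3F087 [P=1 RW=1 US=1 PS=1]
  ⇒ phys 0x3F137 (huge @L2)  [3 reads]
#2 VA=0xC0000000751 (w,kernel):
  L0: frame=0x30 idx=24 entry=0x40087 [P=1 RW=1 US=1 PS=1]
  ⇒ phys 0x40751 (huge @L0)  [1 reads]
#3 VA=0x98301E0CD49 (w,user):
  L0: frame=0x30 idx=19 entry=0x41007 [P=1 RW=1 US=1 PS=0]
  L1: frame=0x41 idx=12 entry=0x45007 [P=1 RW=1 US=1 PS=0]
  L2: frame=0x45 idx=15 entry=0x46007 [P=1 RW=1 US=1 PS=0]
  L3: frame=0x46 idx=12 entry=0x4A005 [P=1 RW=0 US=1 PS=0]
  ⇒ fault: PROTECTION_VIOLATION  — 4 lookups
#4 VA=0xF0301018698 (w,user):
  L0: frame=0x30 idx=30 entry=0x4D007 [P=1 RW=1 US=1 PS=0]
  L1: frame=0x4D idx=12 entry=0x51007 [P=1 RW=1 US=1 PS=0]
  L2: frame=0x51 idx=8 entry=0x53007 [P=1 RW=1 US=1 PS=0]
  L3: frame=0x53 idx=24 entry=0x6E002 [P=0 RW=1 US=0 PS=0]
  ⇒ fault: PAGE_NOT_PRESENT  — 4 lookups
#5 VA=0x200000009D1 (r,user):
  L0: frame=0x30 idx=4 entry=0x54087 [P=1 RW=1 US=1 PS=1]
  ⇒ phys 0x549D1 (huge @L0)  [1 reads]
#6 VA=0xA000361E8A4 (r,user):
  L0: frame=0x30 idx=20 entry=0x55007 [P=1 RW=1 US=1 PS=0]
  L1: frame=0x55 idx=0 entry=0x59007 [P=1 RW=1 US=1 PS=0]
  L2: frame=0x59 idx=27 entry=0x5D007 [P=1 RW=1 US=1 PS=0]
  L3: frame=0x5D idx=30 entry=0x61007 [P=1 RW=1 US=1 PS=0]
  ⇒ phys 0x618A4  [4 reads]

Entries read for #6: 4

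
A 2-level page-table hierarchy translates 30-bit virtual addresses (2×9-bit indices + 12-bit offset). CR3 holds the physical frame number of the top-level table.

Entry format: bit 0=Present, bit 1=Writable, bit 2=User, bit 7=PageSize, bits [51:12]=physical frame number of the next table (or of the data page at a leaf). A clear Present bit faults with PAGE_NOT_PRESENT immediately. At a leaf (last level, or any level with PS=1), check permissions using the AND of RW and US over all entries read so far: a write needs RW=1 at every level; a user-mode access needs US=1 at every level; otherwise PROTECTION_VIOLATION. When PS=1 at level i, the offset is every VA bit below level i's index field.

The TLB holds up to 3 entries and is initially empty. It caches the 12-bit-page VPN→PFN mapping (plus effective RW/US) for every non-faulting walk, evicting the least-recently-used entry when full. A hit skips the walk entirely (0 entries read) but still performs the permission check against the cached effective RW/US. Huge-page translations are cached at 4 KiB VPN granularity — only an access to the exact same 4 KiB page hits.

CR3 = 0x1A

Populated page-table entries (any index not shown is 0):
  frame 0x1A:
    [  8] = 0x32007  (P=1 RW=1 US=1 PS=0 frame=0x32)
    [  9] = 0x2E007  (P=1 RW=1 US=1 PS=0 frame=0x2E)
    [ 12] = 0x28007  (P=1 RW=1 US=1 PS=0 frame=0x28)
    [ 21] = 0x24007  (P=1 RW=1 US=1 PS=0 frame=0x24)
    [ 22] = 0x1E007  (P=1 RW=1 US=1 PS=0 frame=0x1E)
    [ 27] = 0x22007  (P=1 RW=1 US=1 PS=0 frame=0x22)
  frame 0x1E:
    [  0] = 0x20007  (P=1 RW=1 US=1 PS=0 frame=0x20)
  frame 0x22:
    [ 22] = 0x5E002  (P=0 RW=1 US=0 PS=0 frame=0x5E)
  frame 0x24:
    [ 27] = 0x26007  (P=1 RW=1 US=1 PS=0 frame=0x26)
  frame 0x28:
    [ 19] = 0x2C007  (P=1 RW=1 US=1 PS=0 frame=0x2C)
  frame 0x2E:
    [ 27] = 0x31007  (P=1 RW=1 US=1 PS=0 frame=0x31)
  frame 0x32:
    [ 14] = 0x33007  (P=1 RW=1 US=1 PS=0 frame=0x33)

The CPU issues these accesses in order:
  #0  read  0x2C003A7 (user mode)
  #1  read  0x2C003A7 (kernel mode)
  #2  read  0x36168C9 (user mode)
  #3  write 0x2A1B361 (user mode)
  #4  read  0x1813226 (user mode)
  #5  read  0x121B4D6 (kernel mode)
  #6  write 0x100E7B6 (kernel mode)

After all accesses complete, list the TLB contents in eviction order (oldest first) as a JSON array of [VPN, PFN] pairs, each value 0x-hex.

Per-access translation:
#0 VA=0x2C003A7 (r,user):
  lvl0: tbl 0x1A, slot 22 ⇒ 0x1E007 (P1/RW1/US1/PS0)
  lvl1: tbl 0x1E, slot 0 ⇒ 0x20007 (P1/RW1/US1/PS0)
  → PA=0x203A7  (2 entries read)
#1 VA=0x2C003A7 (r,kernel):
  TLB hit vpn=0x2C00 → PA=0x203A7
#2 VA=0x36168C9 (r,user):
  lvl0: tbl 0x1A, slot 27 ⇒ 0x22007 (P1/RW1/US1/PS0)
  lvl1: tbl 0x22, slot 22 ⇒ 0x5E002 (P0/RW1/US0/PS0)
  ⇒ fault: PAGE_NOT_PRESENT  — 2 lookups
#3 VA=0x2A1B361 (w,user):
  lvl0: tbl 0x1A, slot 21 ⇒ 0x24007 (P1/RW1/US1/PS0)
  lvl1: tbl 0x24, slot 27 ⇒ 0x26007 (P1/RW1/US1/PS0)
  → PA=0x26361  (2 entries read)
#4 VA=0x1813226 (r,user):
  lvl0: tbl 0x1A, slot 12 ⇒ 0x28007 (P1/RW1/US1/PS0)
  lvl1: tbl 0x28, slot 19 ⇒ 0x2C007 (P1/RW1/US1/PS0)
  → PA=0x2C226  (2 entries read)
#5 VA=0x121B4D6 (r,kernel):
  lvl0: tbl 0x1A, slot 9 ⇒ 0x2E007 (P1/RW1/US1/PS0)
  lvl1: tbl 0x2E, slot 27 ⇒ 0x31007 (P1/RW1/US1/PS0)
  → PA=0x314D6  (2 entries read)
#6 VA=0x100E7B6 (w,kernel):
  lvl0: tbl 0x1A, slot 8 ⇒ 0x32007 (P1/RW1/US1/PS0)
  lvl1: tbl 0x32, slot 14 ⇒ 0x33007 (P1/RW1/US1/PS0)
  → PA=0x337B6  (2 entries read)

TLB: [["0x1813", "0x2C"], ["0x121B", "0x31"], ["0x100E", "0x33"]]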